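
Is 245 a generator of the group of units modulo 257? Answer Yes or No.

Yes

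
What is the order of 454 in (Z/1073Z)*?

84

By Lagrange's theorem, ord_1073(454) divides φ(1073) = φ(29·37) = (29−1)·(37−1) = 28·36 = 1008 = 2^4 · 3^2 · 7.
Divisors of 1008: 1, 2, 3, 4, 6, 7, 8, 9, 12, 14, 16, 18, 21, 24, 28, 36, 42, 48, 56, 63, 72, 84, 112, 126, 144, 168, 252, 336, 504, 1008.
Evaluate successive powers at the divisors of 1008:
454^1 ≡ 454 (mod 1073)
454^2 ≡ 100 (mod 1073)
454^3 ≡ 334 (mod 1073)
454^4 ≡ 343 (mod 1073)
454^6 ≡ 1037 (mod 1073)
454^7 ≡ 824 (mod 1073)
454^8 ≡ 692 (mod 1073)
454^9 ≡ 852 (mod 1073)
454^12 ≡ 223 (mod 1073)
454^14 ≡ 840 (mod 1073)
454^16 ≡ 306 (mod 1073)
454^18 ≡ 556 (mod 1073)
454^21 ≡ 75 (mod 1073)
454^24 ≡ 371 (mod 1073)
454^28 ≡ 639 (mod 1073)
454^36 ≡ 112 (mod 1073)
454^42 ≡ 260 (mod 1073)
454^48 ≡ 297 (mod 1073)
454^56 ≡ 581 (mod 1073)
454^63 ≡ 186 (mod 1073)
454^72 ≡ 741 (mod 1073)
454^84 ≡ 1 (mod 1073) ✓
So ord_1073(454) = 84.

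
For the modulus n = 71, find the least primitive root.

7

φ(71) = 71 − 1 = 70 = 2 · 5 · 7.
Test candidates g = 2, 3, … against the prime factors q ∈ {2, 5, 7} of φ(71): g is a generator iff g^(70/q) ≢ 1 for every such q.
g = 2: 2^35 ≡ 1 — hits 1, so not a primitive root.
g = 3: 3^35 ≡ 1 — hits 1, so not a primitive root.
g = 4: 4^35 ≡ 1 — hits 1, so not a primitive root.
g = 5: 5^35 ≡ 1 — hits 1, so not a primitive root.
g = 6: 6^35 ≡ 1 — hits 1, so not a primitive root.
g = 7: 7^35 ≡ 70; 7^14 ≡ 54; 7^10 ≡ 45 — none is 1, so 7 is a primitive root.
Hence the least primitive root of 71 is 7.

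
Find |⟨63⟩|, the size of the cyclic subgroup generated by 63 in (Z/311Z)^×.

155

By Lagrange's theorem, ord_311(63) divides φ(311) = 311 − 1 = 310 = 2 · 5 · 31.
Divisors of 310: 1, 2, 5, 10, 31, 62, 155, 310.
Evaluate successive powers at the divisors of 310:
63^1 ≡ 63 (mod 311)
63^2 ≡ 237 (mod 311)
63^5 ≡ 89 (mod 311)
63^10 ≡ 146 (mod 311)
63^31 ≡ 216 (mod 311)
63^62 ≡ 6 (mod 311)
63^155 ≡ 1 (mod 311) ✓
Therefore the multiplicative order of 63 modulo 311 is 155.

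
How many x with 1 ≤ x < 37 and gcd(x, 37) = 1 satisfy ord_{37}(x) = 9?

6

φ(37) = 37 − 1 = 36 = 2^2 · 3^2.
(Z/37Z)^× is cyclic (|G| = 36); a cyclic group of order m has exactly φ(d) elements of each order d | m, and none otherwise.
9 = 3^2 divides 36, and φ(9) = 6.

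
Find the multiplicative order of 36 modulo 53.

13

The order of 36 must divide φ(53) = 53 − 1 = 52 = 2^2 · 13.
Divisors of 52: 1, 2, 4, 13, 26, 52.
Check 36^d mod 53 for each divisor in increasing order:
36^1 ≡ 36
36^2 ≡ 24
36^4 ≡ 46
36^13 ≡ 1
Therefore the multiplicative order of 36 modulo 53 is 13.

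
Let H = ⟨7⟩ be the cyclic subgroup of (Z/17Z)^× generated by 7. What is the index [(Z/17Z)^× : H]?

1

The order of 7 must divide φ(17) = 17 − 1 = 16 = 2^4.
Divisors of 16: 1, 2, 4, 8, 16.
Test each divisor d:
7^1 ≡ 7 (mod 17)
7^2 ≡ 15 (mod 17)
7^4 ≡ 4 (mod 17)
7^8 ≡ 16 (mod 17)
7^16 ≡ 1 (mod 17) ✓
Thus |⟨7⟩| = ord(7) = 16.
Index = |(Z/17Z)^×| / |⟨7⟩| = 16 / 16 = 1.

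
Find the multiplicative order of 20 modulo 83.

82

Since 20 ∈ (Z/83Z)^×, its order divides φ(83) = 83 − 1 = 82 = 2 · 41.
Divisors of 82: 1, 2, 41, 82.
Compute 20^d (mod 83) for the divisors d until we hit 1:
20^1 ≡ 20 (mod 83)
20^2 ≡ 68 (mod 83)
20^41 ≡ 82 (mod 83)
20^82 ≡ 1 (mod 83) ✓
Therefore the multiplicative order of 20 modulo 83 is 82.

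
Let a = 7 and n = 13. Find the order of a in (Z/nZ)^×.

ord(7) | φ(13) = 13 − 1 = 12 = 2^2 · 3.
Divisors of 12: 1, 2, 3, 4, 6, 12.
Compute 7^d (mod 13) for the divisors d until we hit 1:
7^1 ≡ 7
7^2 ≡ 10
7^3 ≡ 5
7^4 ≡ 9
7^6 ≡ 12
7^12 ≡ 1
The smallest such exponent is 12, so the order of 7 is 12.

12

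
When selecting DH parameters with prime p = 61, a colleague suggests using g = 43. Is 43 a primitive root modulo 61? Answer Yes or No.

φ(61) = 61 − 1 = 60 = 2^2 · 3 · 5.
43 is a primitive root mod 61 iff 43^(φ(61)/q) ≢ 1 for every prime q | φ(61), i.e. q ∈ {2, 3, 5}.
43^30 ≡ 60 (mod 61)  [q = 2: ≢ 1 ✓]
43^20 ≡ 47 (mod 61)  [q = 3: ≢ 1 ✓]
43^12 ≡ 58 (mod 61)  [q = 5: ≢ 1 ✓]
Every test exponent gives a nontrivial residue, hence 43 generates the full group.

Yes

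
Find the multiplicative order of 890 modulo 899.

210

ord(890) | φ(899) = φ(29·31) = (29−1)·(31−1) = 28·30 = 840 = 2^3 · 3 · 5 · 7.
Divisors of 840: 1, 2, 3, 4, 5, 6, 7, 8, 10, 12, 14, 15, 20, 21, 24, 28, 30, 35, 40, 42, 56, 60, 70, 84, 105, 120, 140, 168, 210, 280, 420, 840.
Evaluate successive powers at the divisors of 840:
890^1 ≡ 890 (mod 899)
890^2 ≡ 81 (mod 899)
890^3 ≡ 170 (mod 899)
890^4 ≡ 268 (mod 899)
890^5 ≡ 285 (mod 899)
890^6 ≡ 132 (mod 899)
890^7 ≡ 610 (mod 899)
890^8 ≡ 803 (mod 899)
890^10 ≡ 315 (mod 899)
890^12 ≡ 343 (mod 899)
890^14 ≡ 813 (mod 899)
890^15 ≡ 774 (mod 899)
890^20 ≡ 335 (mod 899)
890^21 ≡ 581 (mod 899)
890^24 ≡ 779 (mod 899)
890^28 ≡ 204 (mod 899)
890^30 ≡ 342 (mod 899)
890^35 ≡ 378 (mod 899)
890^40 ≡ 749 (mod 899)
890^42 ≡ 436 (mod 899)
890^56 ≡ 262 (mod 899)
890^60 ≡ 94 (mod 899)
890^70 ≡ 842 (mod 899)
890^84 ≡ 407 (mod 899)
890^105 ≡ 30 (mod 899)
890^120 ≡ 745 (mod 899)
890^140 ≡ 552 (mod 899)
890^168 ≡ 233 (mod 899)
890^210 ≡ 1 (mod 899) ✓
So ord_899(890) = 210.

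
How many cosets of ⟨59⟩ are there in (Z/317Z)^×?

4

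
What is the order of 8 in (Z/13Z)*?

The order of 8 must divide φ(13) = 13 − 1 = 12 = 2^2 · 3.
Divisors of 12: 1, 2, 3, 4, 6, 12.
Compute 8^d (mod 13) for the divisors d until we hit 1:
8^1 ≡ 8 (mod 13)
8^2 ≡ 12 (mod 13)
8^3 ≡ 5 (mod 13)
8^4 ≡ 1 (mod 13) ✓
Hence ord(8) = 4.

4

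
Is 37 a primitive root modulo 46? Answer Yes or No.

Yes

φ(46) = φ(2)·φ(23) = 1·22 = 22 = 2 · 11.
Test 37^(22/q) mod 46 for each prime factor q of 22:
37^11 ≡ 45 (mod 46)  [q = 2: ≢ 1 ✓]
37^2 ≡ 35 (mod 46)  [q = 11: ≢ 1 ✓]
All checks pass, so 37 has order 22 and is a primitive root modulo 46.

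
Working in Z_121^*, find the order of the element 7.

Since 7 ∈ (Z/121Z)^×, its order divides φ(121) = φ(11^2) = 11·(11−1) = 110 = 2 · 5 · 11.
Divisors of 110: 1, 2, 5, 10, 11, 22, 55, 110.
Check 7^d mod 121 for each divisor in increasing order:
7^1 ≡ 7
7^2 ≡ 49
7^5 ≡ 109
7^10 ≡ 23
7^11 ≡ 40
7^22 ≡ 27
7^55 ≡ 120
7^110 ≡ 1
Hence ord(7) = 110.

110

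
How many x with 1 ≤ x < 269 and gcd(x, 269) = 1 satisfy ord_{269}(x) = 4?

φ(269) = 269 − 1 = 268 = 2^2 · 67.
Since (Z/269Z)^× is cyclic of order 268, the number of elements of order d is φ(d) when d | 268 and 0 otherwise.
4 = 2^2 divides 268, and φ(4) = 2.

2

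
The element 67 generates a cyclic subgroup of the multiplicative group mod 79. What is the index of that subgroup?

6

The order of 67 must divide φ(79) = 79 − 1 = 78 = 2 · 3 · 13.
Divisors of 78: 1, 2, 3, 6, 13, 26, 39, 78.
Evaluate successive powers at the divisors of 78:
67^1 ≡ 67
67^2 ≡ 65
67^3 ≡ 10
67^6 ≡ 21
67^13 ≡ 1
So ord_79(67) = 13, hence |⟨67⟩| = 13.
[(Z/79Z)^× : ⟨67⟩] = 78/13 = 6.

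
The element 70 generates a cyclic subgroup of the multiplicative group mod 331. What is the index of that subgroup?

6

ord(70) | φ(331) = 331 − 1 = 330 = 2 · 3 · 5 · 11.
Divisors of 330: 1, 2, 3, 5, 6, 10, 11, 15, 22, 30, 33, 55, 66, 110, 165, 330.
Check 70^d mod 331 for each divisor in increasing order:
70^1 ≡ 70 (mod 331)
70^2 ≡ 266 (mod 331)
70^3 ≡ 84 (mod 331)
70^5 ≡ 167 (mod 331)
70^6 ≡ 105 (mod 331)
70^10 ≡ 85 (mod 331)
70^11 ≡ 323 (mod 331)
70^15 ≡ 293 (mod 331)
70^22 ≡ 64 (mod 331)
70^30 ≡ 120 (mod 331)
70^33 ≡ 150 (mod 331)
70^55 ≡ 1 (mod 331) ✓
The order of 70 is 55, so the subgroup it generates has 55 elements.
Index = |(Z/331Z)^×| / |⟨70⟩| = 330 / 55 = 6.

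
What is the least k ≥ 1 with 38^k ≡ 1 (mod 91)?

6

ord(38) | φ(91) = φ(7·13) = (7−1)·(13−1) = 6·12 = 72 = 2^3 · 3^2.
Divisors of 72: 1, 2, 3, 4, 6, 8, 9, 12, 18, 24, 36, 72.
Evaluate successive powers at the divisors of 72:
38^1 ≡ 38 (mod 91)
38^2 ≡ 79 (mod 91)
38^3 ≡ 90 (mod 91)
38^4 ≡ 53 (mod 91)
38^6 ≡ 1 (mod 91) ✓
The smallest such exponent is 6, so the order of 38 is 6.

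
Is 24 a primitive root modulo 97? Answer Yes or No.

φ(97) = 97 − 1 = 96 = 2^5 · 3.
24 is a primitive root mod 97 iff 24^(φ(97)/q) ≢ 1 for every prime q | φ(97), i.e. q ∈ {2, 3}.
24^48 ≡ 1 (mod 97)  [q = 2: ≡ 1 ✗]
24^32 ≡ 35 (mod 97)  [q = 3: ≢ 1 ✓]
Since 24^48 ≡ 1, the order of 24 divides 48 < 96, so 24 is not a primitive root.

No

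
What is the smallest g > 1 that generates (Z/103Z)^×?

5

φ(103) = 103 − 1 = 102 = 2 · 3 · 17.
g is a primitive root iff g^(102/q) ≢ 1 (mod 103) for each prime q ∈ {2, 3, 17}.
g = 2: 2^51 ≡ 1 — hits 1, so not a primitive root.
g = 3: 3^51 ≡ 102; 3^34 ≡ 1 — hits 1, so not a primitive root.
g = 4: 4^51 ≡ 1 — hits 1, so not a primitive root.
g = 5: 5^51 ≡ 102; 5^34 ≡ 56; 5^6 ≡ 72 — none is 1, so 5 is a primitive root.
Hence the least primitive root of 103 is 5.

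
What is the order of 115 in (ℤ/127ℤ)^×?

63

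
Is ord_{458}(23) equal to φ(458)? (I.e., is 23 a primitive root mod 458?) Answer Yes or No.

φ(458) = φ(2)·φ(229) = 1·228 = 228 = 2^2 · 3 · 19.
An element g generates (Z/458Z)^× iff g^(228/q) ≢ 1 (mod 458) for each prime q ∈ {2, 3, 19}.
23^114 ≡ 457 (mod 458)  [q = 2: ≢ 1 ✓]
23^76 ≡ 363 (mod 458)  [q = 3: ≢ 1 ✓]
23^12 ≡ 27 (mod 458)  [q = 19: ≢ 1 ✓]
None equal 1, so ord_458(23) = 228: 23 is a primitive root.

Yes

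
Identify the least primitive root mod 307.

5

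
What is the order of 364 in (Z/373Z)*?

186

The order of 364 must divide φ(373) = 373 − 1 = 372 = 2^2 · 3 · 31.
Divisors of 372: 1, 2, 3, 4, 6, 12, 31, 62, 93, 124, 186, 372.
Test each divisor d:
364^1 ≡ 364
364^2 ≡ 81
364^3 ≡ 17
364^4 ≡ 220
364^6 ≡ 289
364^12 ≡ 342
364^31 ≡ 285
364^62 ≡ 284
364^93 ≡ 372
364^124 ≡ 88
364^186 ≡ 1
Hence ord(364) = 186.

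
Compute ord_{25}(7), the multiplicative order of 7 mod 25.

4

ord(7) | φ(25) = φ(5^2) = 5·(5−1) = 20 = 2^2 · 5.
Divisors of 20: 1, 2, 4, 5, 10, 20.
Check 7^d mod 25 for each divisor in increasing order:
7^1 ≡ 7
7^2 ≡ 24
7^4 ≡ 1
Therefore the multiplicative order of 7 modulo 25 is 4.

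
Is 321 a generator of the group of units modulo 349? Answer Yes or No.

φ(349) = 349 − 1 = 348 = 2^2 · 3 · 29.
321 is a primitive root mod 349 iff 321^(φ(349)/q) ≢ 1 for every prime q | φ(349), i.e. q ∈ {2, 3, 29}.
321^174 ≡ 348 (mod 349)  [q = 2: ≢ 1 ✓]
321^116 ≡ 1 (mod 349)  [q = 3: ≡ 1 ✗]
321^12 ≡ 274 (mod 349)  [q = 29: ≢ 1 ✓]
Since 321^116 ≡ 1, the order of 321 divides 116 < 348, so 321 is not a primitive root.

No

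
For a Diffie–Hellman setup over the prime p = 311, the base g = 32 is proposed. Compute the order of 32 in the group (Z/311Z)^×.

31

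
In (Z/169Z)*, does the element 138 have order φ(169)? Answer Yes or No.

No

φ(169) = φ(13^2) = 13·(13−1) = 156 = 2^2 · 3 · 13.
Test 138^(156/q) mod 169 for each prime factor q of 156:
138^78 ≡ 168 (mod 169)  [q = 2: ≢ 1 ✓]
138^52 ≡ 1 (mod 169)  [q = 3: ≡ 1 ✗]
138^12 ≡ 144 (mod 169)  [q = 13: ≢ 1 ✓]
Since 138^52 ≡ 1, the order of 138 divides 52 < 156, so 138 is not a primitive root.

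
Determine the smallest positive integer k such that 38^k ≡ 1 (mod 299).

Since 38 ∈ (Z/299Z)^×, its order divides φ(299) = φ(13·23) = (13−1)·(23−1) = 12·22 = 264 = 2^3 · 3 · 11.
Divisors of 264: 1, 2, 3, 4, 6, 8, 11, 12, 22, 24, 33, 44, 66, 88, 132, 264.
Compute 38^d (mod 299) for the divisors d until we hit 1:
38^1 ≡ 38 (mod 299)
38^2 ≡ 248 (mod 299)
38^3 ≡ 155 (mod 299)
38^4 ≡ 209 (mod 299)
38^6 ≡ 105 (mod 299)
38^8 ≡ 27 (mod 299)
38^11 ≡ 298 (mod 299)
38^12 ≡ 261 (mod 299)
38^22 ≡ 1 (mod 299) ✓
Therefore the multiplicative order of 38 modulo 299 is 22.

22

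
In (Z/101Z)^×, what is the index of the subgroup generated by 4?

ord(4) | φ(101) = 101 − 1 = 100 = 2^2 · 5^2.
Divisors of 100: 1, 2, 4, 5, 10, 20, 25, 50, 100.
Compute 4^d (mod 101) for the divisors d until we hit 1:
4^1 ≡ 4 (mod 101)
4^2 ≡ 16 (mod 101)
4^4 ≡ 54 (mod 101)
4^5 ≡ 14 (mod 101)
4^10 ≡ 95 (mod 101)
4^20 ≡ 36 (mod 101)
4^25 ≡ 100 (mod 101)
4^50 ≡ 1 (mod 101) ✓
So ord_101(4) = 50, hence |⟨4⟩| = 50.
[(Z/101Z)^× : ⟨4⟩] = 100/50 = 2.

2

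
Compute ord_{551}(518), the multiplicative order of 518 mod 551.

Since 518 ∈ (Z/551Z)^×, its order divides φ(551) = φ(19·29) = (19−1)·(29−1) = 18·28 = 504 = 2^3 · 3^2 · 7.
Divisors of 504: 1, 2, 3, 4, 6, 7, 8, 9, 12, 14, 18, 21, 24, 28, 36, 42, 56, 63, 72, 84, 126, 168, 252, 504.
Check 518^d mod 551 for each divisor in increasing order:
518^1 ≡ 518 (mod 551)
518^2 ≡ 538 (mod 551)
518^3 ≡ 429 (mod 551)
518^4 ≡ 169 (mod 551)
518^6 ≡ 7 (mod 551)
518^7 ≡ 320 (mod 551)
518^8 ≡ 460 (mod 551)
518^9 ≡ 248 (mod 551)
518^12 ≡ 49 (mod 551)
518^14 ≡ 465 (mod 551)
518^18 ≡ 343 (mod 551)
518^21 ≡ 30 (mod 551)
518^24 ≡ 197 (mod 551)
518^28 ≡ 233 (mod 551)
518^36 ≡ 286 (mod 551)
518^42 ≡ 349 (mod 551)
518^56 ≡ 291 (mod 551)
518^63 ≡ 1 (mod 551) ✓
Hence ord(518) = 63.

63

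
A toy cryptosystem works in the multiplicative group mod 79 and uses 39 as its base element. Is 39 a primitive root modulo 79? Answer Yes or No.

φ(79) = 79 − 1 = 78 = 2 · 3 · 13.
39 is a primitive root mod 79 iff 39^(φ(79)/q) ≢ 1 for every prime q | φ(79), i.e. q ∈ {2, 3, 13}.
39^39 ≡ 78 (mod 79)  [q = 2: ≢ 1 ✓]
39^26 ≡ 55 (mod 79)  [q = 3: ≢ 1 ✓]
39^6 ≡ 21 (mod 79)  [q = 13: ≢ 1 ✓]
Every test exponent gives a nontrivial residue, hence 39 generates the full group.

Yes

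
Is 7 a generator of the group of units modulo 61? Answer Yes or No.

φ(61) = 61 − 1 = 60 = 2^2 · 3 · 5.
7 is a primitive root mod 61 iff 7^(φ(61)/q) ≢ 1 for every prime q | φ(61), i.e. q ∈ {2, 3, 5}.
7^30 ≡ 60 (mod 61)  [q = 2: ≢ 1 ✓]
7^20 ≡ 47 (mod 61)  [q = 3: ≢ 1 ✓]
7^12 ≡ 34 (mod 61)  [q = 5: ≢ 1 ✓]
Every test exponent gives a nontrivial residue, hence 7 generates the full group.

Yes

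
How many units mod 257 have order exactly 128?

64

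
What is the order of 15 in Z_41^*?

40

By Lagrange's theorem, ord_41(15) divides φ(41) = 41 − 1 = 40 = 2^3 · 5.
Divisors of 40: 1, 2, 4, 5, 8, 10, 20, 40.
Compute 15^d (mod 41) for the divisors d until we hit 1:
15^1 ≡ 15 (mod 41)
15^2 ≡ 20 (mod 41)
15^4 ≡ 31 (mod 41)
15^5 ≡ 14 (mod 41)
15^8 ≡ 18 (mod 41)
15^10 ≡ 32 (mod 41)
15^20 ≡ 40 (mod 41)
15^40 ≡ 1 (mod 41) ✓
Therefore the multiplicative order of 15 modulo 41 is 40.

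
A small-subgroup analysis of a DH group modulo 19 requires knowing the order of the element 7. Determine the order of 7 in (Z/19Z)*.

ord(7) | φ(19) = 19 − 1 = 18 = 2 · 3^2.
Divisors of 18: 1, 2, 3, 6, 9, 18.
Compute 7^d (mod 19) for the divisors d until we hit 1:
7^1 ≡ 7 (mod 19)
7^2 ≡ 11 (mod 19)
7^3 ≡ 1 (mod 19) ✓
Therefore the multiplicative order of 7 modulo 19 is 3.

3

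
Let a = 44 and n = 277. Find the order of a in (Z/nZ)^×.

276

Since 44 ∈ (Z/277Z)^×, its order divides φ(277) = 277 − 1 = 276 = 2^2 · 3 · 23.
Divisors of 276: 1, 2, 3, 4, 6, 12, 23, 46, 69, 92, 138, 276.
Compute 44^d (mod 277) for the divisors d until we hit 1:
44^1 ≡ 44 (mod 277)
44^2 ≡ 274 (mod 277)
44^3 ≡ 145 (mod 277)
44^4 ≡ 9 (mod 277)
44^6 ≡ 250 (mod 277)
44^12 ≡ 175 (mod 277)
44^23 ≡ 35 (mod 277)
44^46 ≡ 117 (mod 277)
44^69 ≡ 217 (mod 277)
44^92 ≡ 116 (mod 277)
44^138 ≡ 276 (mod 277)
44^276 ≡ 1 (mod 277) ✓
Hence ord(44) = 276.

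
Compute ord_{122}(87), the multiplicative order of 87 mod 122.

60

By Lagrange's theorem, ord_122(87) divides φ(122) = φ(2)·φ(61) = 1·60 = 60 = 2^2 · 3 · 5.
Divisors of 60: 1, 2, 3, 4, 5, 6, 10, 12, 15, 20, 30, 60.
Check 87^d mod 122 for each divisor in increasing order:
87^1 ≡ 87
87^2 ≡ 5
87^3 ≡ 69
87^4 ≡ 25
87^5 ≡ 101
87^6 ≡ 3
87^10 ≡ 75
87^12 ≡ 9
87^15 ≡ 11
87^20 ≡ 13
87^30 ≡ 121
87^60 ≡ 1
Hence ord(87) = 60.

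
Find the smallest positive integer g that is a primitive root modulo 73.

5

φ(73) = 73 − 1 = 72 = 2^3 · 3^2.
g is a primitive root iff g^(72/q) ≢ 1 (mod 73) for each prime q ∈ {2, 3}.
g = 2: 2^36 ≡ 1 — hits 1, so not a primitive root.
g = 3: 3^36 ≡ 1 — hits 1, so not a primitive root.
g = 4: 4^36 ≡ 1 — hits 1, so not a primitive root.
g = 5: 5^36 ≡ 72; 5^24 ≡ 8 — none is 1, so 5 is a primitive root.
The smallest primitive root modulo 73 is 5.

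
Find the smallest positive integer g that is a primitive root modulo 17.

3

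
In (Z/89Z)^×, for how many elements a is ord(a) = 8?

4

φ(89) = 89 − 1 = 88 = 2^3 · 11.
In a cyclic group of order 88, there are φ(d) elements of order d for each divisor d of 88, and zero for non-divisors.
8 = 2^3 divides 88, and φ(8) = 4.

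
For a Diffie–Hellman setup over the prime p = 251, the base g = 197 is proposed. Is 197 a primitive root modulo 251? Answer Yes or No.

φ(251) = 251 − 1 = 250 = 2 · 5^3.
197 is a primitive root mod 251 iff 197^(φ(251)/q) ≢ 1 for every prime q | φ(251), i.e. q ∈ {2, 5}.
197^125 ≡ 1 (mod 251)  [q = 2: ≡ 1 ✗]
197^50 ≡ 113 (mod 251)  [q = 5: ≢ 1 ✓]
197^125 ≡ 1 shows ord(197) | 125, strictly less than φ(251); not a primitive root.

No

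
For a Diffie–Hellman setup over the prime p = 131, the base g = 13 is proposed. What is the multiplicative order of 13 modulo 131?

By Lagrange's theorem, ord_131(13) divides φ(131) = 131 − 1 = 130 = 2 · 5 · 13.
Divisors of 130: 1, 2, 5, 10, 13, 26, 65, 130.
Check 13^d mod 131 for each divisor in increasing order:
13^1 ≡ 13
13^2 ≡ 38
13^5 ≡ 39
13^10 ≡ 80
13^13 ≡ 89
13^26 ≡ 61
13^65 ≡ 1
Therefore the multiplicative order of 13 modulo 131 is 65.

65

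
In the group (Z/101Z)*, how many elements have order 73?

0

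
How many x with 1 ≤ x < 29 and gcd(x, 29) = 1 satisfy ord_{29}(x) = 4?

2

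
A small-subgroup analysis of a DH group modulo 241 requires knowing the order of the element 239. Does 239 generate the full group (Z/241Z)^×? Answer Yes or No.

No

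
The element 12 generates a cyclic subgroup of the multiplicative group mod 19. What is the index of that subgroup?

3

Since 12 ∈ (Z/19Z)^×, its order divides φ(19) = 19 − 1 = 18 = 2 · 3^2.
Divisors of 18: 1, 2, 3, 6, 9, 18.
Evaluate successive powers at the divisors of 18:
12^1 ≡ 12
12^2 ≡ 11
12^3 ≡ 18
12^6 ≡ 1
The order of 12 is 6, so the subgroup it generates has 6 elements.
The index is φ(19) / ord(12) = 18 / 6 = 3.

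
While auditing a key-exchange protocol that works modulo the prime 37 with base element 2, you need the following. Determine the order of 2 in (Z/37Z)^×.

The order of 2 must divide φ(37) = 37 − 1 = 36 = 2^2 · 3^2.
Divisors of 36: 1, 2, 3, 4, 6, 9, 12, 18, 36.
Test each divisor d:
2^1 ≡ 2 (mod 37)
2^2 ≡ 4 (mod 37)
2^3 ≡ 8 (mod 37)
2^4 ≡ 16 (mod 37)
2^6 ≡ 27 (mod 37)
2^9 ≡ 31 (mod 37)
2^12 ≡ 26 (mod 37)
2^18 ≡ 36 (mod 37)
2^36 ≡ 1 (mod 37) ✓
Therefore the multiplicative order of 2 modulo 37 is 36.

36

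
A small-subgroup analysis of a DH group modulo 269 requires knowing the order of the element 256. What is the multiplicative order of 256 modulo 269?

67

By Lagrange's theorem, ord_269(256) divides φ(269) = 269 − 1 = 268 = 2^2 · 67.
Divisors of 268: 1, 2, 4, 67, 134, 268.
Compute 256^d (mod 269) for the divisors d until we hit 1:
256^1 ≡ 256
256^2 ≡ 169
256^4 ≡ 47
256^67 ≡ 1
Therefore the multiplicative order of 256 modulo 269 is 67.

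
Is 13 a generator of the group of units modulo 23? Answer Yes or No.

φ(23) = 23 − 1 = 22 = 2 · 11.
13 is a primitive root mod 23 iff 13^(φ(23)/q) ≢ 1 for every prime q | φ(23), i.e. q ∈ {2, 11}.
13^11 ≡ 1 (mod 23)  [q = 2: ≡ 1 ✗]
13^2 ≡ 8 (mod 23)  [q = 11: ≢ 1 ✓]
The check at q = 2 fails, so 13 generates a proper subgroup.

No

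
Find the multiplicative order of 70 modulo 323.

72

ord(70) | φ(323) = φ(17·19) = (17−1)·(19−1) = 16·18 = 288 = 2^5 · 3^2.
Divisors of 288: 1, 2, 3, 4, 6, 8, 9, 12, 16, 18, 24, 32, 36, 48, 72, 96, 144, 288.
Compute 70^d (mod 323) for the divisors d until we hit 1:
70^1 ≡ 70
70^2 ≡ 55
70^3 ≡ 297
70^4 ≡ 118
70^6 ≡ 30
70^8 ≡ 35
70^9 ≡ 189
70^12 ≡ 254
70^16 ≡ 256
70^18 ≡ 191
70^24 ≡ 239
70^32 ≡ 290
70^36 ≡ 305
70^48 ≡ 273
70^72 ≡ 1
So ord_323(70) = 72.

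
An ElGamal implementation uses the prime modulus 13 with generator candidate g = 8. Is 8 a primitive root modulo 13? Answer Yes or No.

No

φ(13) = 13 − 1 = 12 = 2^2 · 3.
Test 8^(12/q) mod 13 for each prime factor q of 12:
8^6 ≡ 12 (mod 13)  [q = 2: ≢ 1 ✓]
8^4 ≡ 1 (mod 13)  [q = 3: ≡ 1 ✗]
8^4 ≡ 1 shows ord(8) | 4, strictly less than φ(13); not a primitive root.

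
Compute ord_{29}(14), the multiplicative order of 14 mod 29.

28

The order of 14 must divide φ(29) = 29 − 1 = 28 = 2^2 · 7.
Divisors of 28: 1, 2, 4, 7, 14, 28.
Compute 14^d (mod 29) for the divisors d until we hit 1:
14^1 ≡ 14 (mod 29)
14^2 ≡ 22 (mod 29)
14^4 ≡ 20 (mod 29)
14^7 ≡ 12 (mod 29)
14^14 ≡ 28 (mod 29)
14^28 ≡ 1 (mod 29) ✓
Therefore the multiplicative order of 14 modulo 29 is 28.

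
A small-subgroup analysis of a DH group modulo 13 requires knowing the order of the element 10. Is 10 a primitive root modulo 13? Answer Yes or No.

No

φ(13) = 13 − 1 = 12 = 2^2 · 3.
Test 10^(12/q) mod 13 for each prime factor q of 12:
10^6 ≡ 1 (mod 13)  [q = 2: ≡ 1 ✗]
10^4 ≡ 3 (mod 13)  [q = 3: ≢ 1 ✓]
Since 10^6 ≡ 1, the order of 10 divides 6 < 12, so 10 is not a primitive root.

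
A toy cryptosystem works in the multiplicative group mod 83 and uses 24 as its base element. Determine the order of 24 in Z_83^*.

By Lagrange's theorem, ord_83(24) divides φ(83) = 83 − 1 = 82 = 2 · 41.
Divisors of 82: 1, 2, 41, 82.
Check 24^d mod 83 for each divisor in increasing order:
24^1 ≡ 24 (mod 83)
24^2 ≡ 78 (mod 83)
24^41 ≡ 82 (mod 83)
24^82 ≡ 1 (mod 83) ✓
Hence ord(24) = 82.

82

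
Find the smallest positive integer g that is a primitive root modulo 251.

6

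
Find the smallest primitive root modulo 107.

2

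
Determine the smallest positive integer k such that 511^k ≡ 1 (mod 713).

Since 511 ∈ (Z/713Z)^×, its order divides φ(713) = φ(23·31) = (23−1)·(31−1) = 22·30 = 660 = 2^2 · 3 · 5 · 11.
Divisors of 660: 1, 2, 3, 4, 5, 6, 10, 11, 12, 15, 20, 22, 30, 33, 44, 55, 60, 66, 110, 132, 165, 220, 330, 660.
Test each divisor d:
511^1 ≡ 511 (mod 713)
511^2 ≡ 163 (mod 713)
511^3 ≡ 585 (mod 713)
511^4 ≡ 188 (mod 713)
511^5 ≡ 526 (mod 713)
511^6 ≡ 698 (mod 713)
511^10 ≡ 32 (mod 713)
511^11 ≡ 666 (mod 713)
511^12 ≡ 225 (mod 713)
511^15 ≡ 433 (mod 713)
511^20 ≡ 311 (mod 713)
511^22 ≡ 70 (mod 713)
511^30 ≡ 683 (mod 713)
511^33 ≡ 275 (mod 713)
511^44 ≡ 622 (mod 713)
511^55 ≡ 712 (mod 713)
511^60 ≡ 187 (mod 713)
511^66 ≡ 47 (mod 713)
511^110 ≡ 1 (mod 713) ✓
Hence ord(511) = 110.

110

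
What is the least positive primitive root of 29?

φ(29) = 29 − 1 = 28 = 2^2 · 7.
g is a primitive root iff g^(28/q) ≢ 1 (mod 29) for each prime q ∈ {2, 7}.
g = 2: 2^14 ≡ 28; 2^4 ≡ 16 — none is 1, so 2 is a primitive root.
The smallest primitive root modulo 29 is 2.

2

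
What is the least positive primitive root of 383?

φ(383) = 383 − 1 = 382 = 2 · 191.
g is a primitive root iff g^(382/q) ≢ 1 (mod 383) for each prime q ∈ {2, 191}.
g = 2: 2^191 ≡ 1 — hits 1, so not a primitive root.
g = 3: 3^191 ≡ 1 — hits 1, so not a primitive root.
g = 4: 4^191 ≡ 1 — hits 1, so not a primitive root.
g = 5: 5^191 ≡ 382; 5^2 ≡ 25 — none is 1, so 5 is a primitive root.
So 5 is the smallest generator of (Z/383Z)^×.

5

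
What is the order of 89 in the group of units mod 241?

The order of 89 must divide φ(241) = 241 − 1 = 240 = 2^4 · 3 · 5.
Divisors of 240: 1, 2, 3, 4, 5, 6, 8, 10, 12, 15, 16, 20, 24, 30, 40, 48, 60, 80, 120, 240.
Compute 89^d (mod 241) for the divisors d until we hit 1:
89^1 ≡ 89
89^2 ≡ 209
89^3 ≡ 44
89^4 ≡ 60
89^5 ≡ 38
89^6 ≡ 8
89^8 ≡ 226
89^10 ≡ 239
89^12 ≡ 64
89^15 ≡ 165
89^16 ≡ 225
89^20 ≡ 4
89^24 ≡ 240
89^30 ≡ 233
89^40 ≡ 16
89^48 ≡ 1
Therefore the multiplicative order of 89 modulo 241 is 48.

48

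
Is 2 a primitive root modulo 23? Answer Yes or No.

φ(23) = 23 − 1 = 22 = 2 · 11.
An element g generates (Z/23Z)^× iff g^(22/q) ≢ 1 (mod 23) for each prime q ∈ {2, 11}.
2^11 ≡ 1 (mod 23)  [q = 2: ≡ 1 ✗]
2^2 ≡ 4 (mod 23)  [q = 11: ≢ 1 ✓]
2^11 ≡ 1 shows ord(2) | 11, strictly less than φ(23); not a primitive root.

No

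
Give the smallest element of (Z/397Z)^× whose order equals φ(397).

5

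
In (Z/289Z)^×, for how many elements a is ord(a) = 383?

0

φ(289) = φ(17^2) = 17·(17−1) = 272 = 2^4 · 17.
Since (Z/289Z)^× is cyclic of order 272, the number of elements of order d is φ(d) when d | 272 and 0 otherwise.
383 does not divide 272, so no element of (Z/289Z)^× has order 383.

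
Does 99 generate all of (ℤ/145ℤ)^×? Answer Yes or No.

No

145 = 5 · 29 is a product of two distinct odd primes, so (Z/145Z)^× ≅ (Z/5Z)^× × (Z/29Z)^× is not cyclic.
No primitive root modulo 145 exists; in particular 99 is not one.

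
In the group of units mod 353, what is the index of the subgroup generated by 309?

4

ord(309) | φ(353) = 353 − 1 = 352 = 2^5 · 11.
Divisors of 352: 1, 2, 4, 8, 11, 16, 22, 32, 44, 88, 176, 352.
Compute 309^d (mod 353) for the divisors d until we hit 1:
309^1 ≡ 309 (mod 353)
309^2 ≡ 171 (mod 353)
309^4 ≡ 295 (mod 353)
309^8 ≡ 187 (mod 353)
309^11 ≡ 70 (mod 353)
309^16 ≡ 22 (mod 353)
309^22 ≡ 311 (mod 353)
309^32 ≡ 131 (mod 353)
309^44 ≡ 352 (mod 353)
309^88 ≡ 1 (mod 353) ✓
So ord_353(309) = 88, hence |⟨309⟩| = 88.
Index = |(Z/353Z)^×| / |⟨309⟩| = 352 / 88 = 4.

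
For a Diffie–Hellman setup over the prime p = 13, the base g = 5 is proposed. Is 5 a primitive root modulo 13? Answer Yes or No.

No

φ(13) = 13 − 1 = 12 = 2^2 · 3.
Test 5^(12/q) mod 13 for each prime factor q of 12:
5^6 ≡ 12 (mod 13)  [q = 2: ≢ 1 ✓]
5^4 ≡ 1 (mod 13)  [q = 3: ≡ 1 ✗]
Since 5^4 ≡ 1, the order of 5 divides 4 < 12, so 5 is not a primitive root.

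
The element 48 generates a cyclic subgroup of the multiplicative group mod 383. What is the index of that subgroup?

2

The order of 48 must divide φ(383) = 383 − 1 = 382 = 2 · 191.
Divisors of 382: 1, 2, 191, 382.
Compute 48^d (mod 383) for the divisors d until we hit 1:
48^1 ≡ 48
48^2 ≡ 6
48^191 ≡ 1
Thus |⟨48⟩| = ord(48) = 191.
The index is φ(383) / ord(48) = 382 / 191 = 2.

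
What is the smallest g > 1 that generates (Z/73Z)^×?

5

φ(73) = 73 − 1 = 72 = 2^3 · 3^2.
Test candidates g = 2, 3, … against the prime factors q ∈ {2, 3} of φ(73): g is a generator iff g^(72/q) ≢ 1 for every such q.
g = 2: 2^36 ≡ 1 — hits 1, so not a primitive root.
g = 3: 3^36 ≡ 1 — hits 1, so not a primitive root.
g = 4: 4^36 ≡ 1 — hits 1, so not a primitive root.
g = 5: 5^36 ≡ 72; 5^24 ≡ 8 — none is 1, so 5 is a primitive root.
The smallest primitive root modulo 73 is 5.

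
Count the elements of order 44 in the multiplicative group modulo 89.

φ(89) = 89 − 1 = 88 = 2^3 · 11.
In a cyclic group of order 88, there are φ(d) elements of order d for each divisor d of 88, and zero for non-divisors.
44 = 2^2 · 11 divides 88, and φ(44) = 20.

20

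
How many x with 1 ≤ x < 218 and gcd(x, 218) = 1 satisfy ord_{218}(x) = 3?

φ(218) = φ(2)·φ(109) = 1·108 = 108 = 2^2 · 3^3.
In a cyclic group of order 108, there are φ(d) elements of order d for each divisor d of 108, and zero for non-divisors.
3 | 108, and φ(3) = 3 − 1 = 2.

2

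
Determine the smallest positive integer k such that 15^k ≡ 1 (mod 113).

4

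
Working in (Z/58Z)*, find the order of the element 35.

The order of 35 must divide φ(58) = φ(2)·φ(29) = 1·28 = 28 = 2^2 · 7.
Divisors of 28: 1, 2, 4, 7, 14, 28.
Check 35^d mod 58 for each divisor in increasing order:
35^1 ≡ 35
35^2 ≡ 7
35^4 ≡ 49
35^7 ≡ 57
35^14 ≡ 1
Therefore the multiplicative order of 35 modulo 58 is 14.

14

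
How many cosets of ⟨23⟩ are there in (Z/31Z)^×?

By Lagrange's theorem, ord_31(23) divides φ(31) = 31 − 1 = 30 = 2 · 3 · 5.
Divisors of 30: 1, 2, 3, 5, 6, 10, 15, 30.
Test each divisor d:
23^1 ≡ 23 (mod 31)
23^2 ≡ 2 (mod 31)
23^3 ≡ 15 (mod 31)
23^5 ≡ 30 (mod 31)
23^6 ≡ 8 (mod 31)
23^10 ≡ 1 (mod 31) ✓
So ord_31(23) = 10, hence |⟨23⟩| = 10.
[(Z/31Z)^× : ⟨23⟩] = 30/10 = 3.

3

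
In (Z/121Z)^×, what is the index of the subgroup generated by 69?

2

Since 69 ∈ (Z/121Z)^×, its order divides φ(121) = φ(11^2) = 11·(11−1) = 110 = 2 · 5 · 11.
Divisors of 110: 1, 2, 5, 10, 11, 22, 55, 110.
Check 69^d mod 121 for each divisor in increasing order:
69^1 ≡ 69 (mod 121)
69^2 ≡ 42 (mod 121)
69^5 ≡ 111 (mod 121)
69^10 ≡ 100 (mod 121)
69^11 ≡ 3 (mod 121)
69^22 ≡ 9 (mod 121)
69^55 ≡ 1 (mod 121) ✓
Thus |⟨69⟩| = ord(69) = 55.
Index = |(Z/121Z)^×| / |⟨69⟩| = 110 / 55 = 2.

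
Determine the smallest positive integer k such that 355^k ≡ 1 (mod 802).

400

ord(355) | φ(802) = φ(2)·φ(401) = 1·400 = 400 = 2^4 · 5^2.
Divisors of 400: 1, 2, 4, 5, 8, 10, 16, 20, 25, 40, 50, 80, 100, 200, 400.
Test each divisor d:
355^1 ≡ 355 (mod 802)
355^2 ≡ 111 (mod 802)
355^4 ≡ 291 (mod 802)
355^5 ≡ 649 (mod 802)
355^8 ≡ 471 (mod 802)
355^10 ≡ 151 (mod 802)
355^16 ≡ 489 (mod 802)
355^20 ≡ 345 (mod 802)
355^25 ≡ 147 (mod 802)
355^40 ≡ 329 (mod 802)
355^50 ≡ 757 (mod 802)
355^80 ≡ 773 (mod 802)
355^100 ≡ 421 (mod 802)
355^200 ≡ 801 (mod 802)
355^400 ≡ 1 (mod 802) ✓
Therefore the multiplicative order of 355 modulo 802 is 400.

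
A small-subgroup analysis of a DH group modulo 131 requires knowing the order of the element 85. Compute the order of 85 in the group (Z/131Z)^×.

Since 85 ∈ (Z/131Z)^×, its order divides φ(131) = 131 − 1 = 130 = 2 · 5 · 13.
Divisors of 130: 1, 2, 5, 10, 13, 26, 65, 130.
Test each divisor d:
85^1 ≡ 85 (mod 131)
85^2 ≡ 20 (mod 131)
85^5 ≡ 71 (mod 131)
85^10 ≡ 63 (mod 131)
85^13 ≡ 73 (mod 131)
85^26 ≡ 89 (mod 131)
85^65 ≡ 130 (mod 131)
85^130 ≡ 1 (mod 131) ✓
So ord_131(85) = 130.

130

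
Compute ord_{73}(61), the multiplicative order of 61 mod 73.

By Lagrange's theorem, ord_73(61) divides φ(73) = 73 − 1 = 72 = 2^3 · 3^2.
Divisors of 72: 1, 2, 3, 4, 6, 8, 9, 12, 18, 24, 36, 72.
Evaluate successive powers at the divisors of 72:
61^1 ≡ 61 (mod 73)
61^2 ≡ 71 (mod 73)
61^3 ≡ 24 (mod 73)
61^4 ≡ 4 (mod 73)
61^6 ≡ 65 (mod 73)
61^8 ≡ 16 (mod 73)
61^9 ≡ 27 (mod 73)
61^12 ≡ 64 (mod 73)
61^18 ≡ 72 (mod 73)
61^24 ≡ 8 (mod 73)
61^36 ≡ 1 (mod 73) ✓
The smallest such exponent is 36, so the order of 61 is 36.

36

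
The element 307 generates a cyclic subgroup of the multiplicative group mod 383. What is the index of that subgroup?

1

By Lagrange's theorem, ord_383(307) divides φ(383) = 383 − 1 = 382 = 2 · 191.
Divisors of 382: 1, 2, 191, 382.
Check 307^d mod 383 for each divisor in increasing order:
307^1 ≡ 307 (mod 383)
307^2 ≡ 31 (mod 383)
307^191 ≡ 382 (mod 383)
307^382 ≡ 1 (mod 383) ✓
So ord_383(307) = 382, hence |⟨307⟩| = 382.
[(Z/383Z)^× : ⟨307⟩] = 382/382 = 1.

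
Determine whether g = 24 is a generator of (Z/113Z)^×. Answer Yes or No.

Yes

φ(113) = 113 − 1 = 112 = 2^4 · 7.
24 is a primitive root mod 113 iff 24^(φ(113)/q) ≢ 1 for every prime q | φ(113), i.e. q ∈ {2, 7}.
24^56 ≡ 112 (mod 113)  [q = 2: ≢ 1 ✓]
24^16 ≡ 28 (mod 113)  [q = 7: ≢ 1 ✓]
None equal 1, so ord_113(24) = 112: 24 is a primitive root.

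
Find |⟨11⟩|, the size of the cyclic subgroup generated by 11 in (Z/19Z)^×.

Since 11 ∈ (Z/19Z)^×, its order divides φ(19) = 19 − 1 = 18 = 2 · 3^2.
Divisors of 18: 1, 2, 3, 6, 9, 18.
Evaluate successive powers at the divisors of 18:
11^1 ≡ 11 (mod 19)
11^2 ≡ 7 (mod 19)
11^3 ≡ 1 (mod 19) ✓
Hence ord(11) = 3.

3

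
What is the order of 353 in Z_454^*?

226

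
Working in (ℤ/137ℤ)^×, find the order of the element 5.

136

ord(5) | φ(137) = 137 − 1 = 136 = 2^3 · 17.
Divisors of 136: 1, 2, 4, 8, 17, 34, 68, 136.
Compute 5^d (mod 137) for the divisors d until we hit 1:
5^1 ≡ 5 (mod 137)
5^2 ≡ 25 (mod 137)
5^4 ≡ 77 (mod 137)
5^8 ≡ 38 (mod 137)
5^17 ≡ 96 (mod 137)
5^34 ≡ 37 (mod 137)
5^68 ≡ 136 (mod 137)
5^136 ≡ 1 (mod 137) ✓
Therefore the multiplicative order of 5 modulo 137 is 136.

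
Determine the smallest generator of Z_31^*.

3

φ(31) = 31 − 1 = 30 = 2 · 3 · 5.
Test candidates g = 2, 3, … against the prime factors q ∈ {2, 3, 5} of φ(31): g is a generator iff g^(30/q) ≢ 1 for every such q.
g = 2: 2^15 ≡ 1 — hits 1, so not a primitive root.
g = 3: 3^15 ≡ 30; 3^10 ≡ 25; 3^6 ≡ 16 — none is 1, so 3 is a primitive root.
The smallest primitive root modulo 31 is 3.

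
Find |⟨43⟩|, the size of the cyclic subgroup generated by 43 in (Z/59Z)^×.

Since 43 ∈ (Z/59Z)^×, its order divides φ(59) = 59 − 1 = 58 = 2 · 29.
Divisors of 58: 1, 2, 29, 58.
Test each divisor d:
43^1 ≡ 43
43^2 ≡ 20
43^29 ≡ 58
43^58 ≡ 1
The smallest such exponent is 58, so the order of 43 is 58.

58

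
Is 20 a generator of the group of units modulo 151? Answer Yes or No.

No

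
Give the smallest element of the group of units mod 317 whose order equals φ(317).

2

φ(317) = 317 − 1 = 316 = 2^2 · 79.
Test candidates g = 2, 3, … against the prime factors q ∈ {2, 79} of φ(317): g is a generator iff g^(316/q) ≢ 1 for every such q.
g = 2: 2^158 ≡ 316; 2^4 ≡ 16 — none is 1, so 2 is a primitive root.
So 2 is the smallest generator of (Z/317Z)^×.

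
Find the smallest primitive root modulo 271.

6

φ(271) = 271 − 1 = 270 = 2 · 3^3 · 5.
Test candidates g = 2, 3, … against the prime factors q ∈ {2, 3, 5} of φ(271): g is a generator iff g^(270/q) ≢ 1 for every such q.
g = 2: 2^135 ≡ 1 — hits 1, so not a primitive root.
g = 3: 3^135 ≡ 270; 3^90 ≡ 1 — hits 1, so not a primitive root.
g = 4: 4^135 ≡ 1 — hits 1, so not a primitive root.
g = 5: 5^135 ≡ 1 — hits 1, so not a primitive root.
g = 6: 6^135 ≡ 270; 6^90 ≡ 242; 6^54 ≡ 10 — none is 1, so 6 is a primitive root.
So 6 is the smallest generator of (Z/271Z)^×.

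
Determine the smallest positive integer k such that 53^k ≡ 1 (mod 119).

ord(53) | φ(119) = φ(7·17) = (7−1)·(17−1) = 6·16 = 96 = 2^5 · 3.
Divisors of 96: 1, 2, 3, 4, 6, 8, 12, 16, 24, 32, 48, 96.
Test each divisor d:
53^1 ≡ 53
53^2 ≡ 72
53^3 ≡ 8
53^4 ≡ 67
53^6 ≡ 64
53^8 ≡ 86
53^12 ≡ 50
53^16 ≡ 18
53^24 ≡ 1
Hence ord(53) = 24.

24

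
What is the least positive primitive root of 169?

2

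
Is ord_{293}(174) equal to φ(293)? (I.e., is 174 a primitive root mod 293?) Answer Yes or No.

Yes

φ(293) = 293 − 1 = 292 = 2^2 · 73.
174 is a primitive root mod 293 iff 174^(φ(293)/q) ≢ 1 for every prime q | φ(293), i.e. q ∈ {2, 73}.
174^146 ≡ 292 (mod 293)  [q = 2: ≢ 1 ✓]
174^4 ≡ 33 (mod 293)  [q = 73: ≢ 1 ✓]
Every test exponent gives a nontrivial residue, hence 174 generates the full group.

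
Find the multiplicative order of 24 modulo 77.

30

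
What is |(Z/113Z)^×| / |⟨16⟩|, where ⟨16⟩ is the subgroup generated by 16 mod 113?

16

ord(16) | φ(113) = 113 − 1 = 112 = 2^4 · 7.
Divisors of 112: 1, 2, 4, 7, 8, 14, 16, 28, 56, 112.
Test each divisor d:
16^1 ≡ 16 (mod 113)
16^2 ≡ 30 (mod 113)
16^4 ≡ 109 (mod 113)
16^7 ≡ 1 (mod 113) ✓
So ord_113(16) = 7, hence |⟨16⟩| = 7.
Index = |(Z/113Z)^×| / |⟨16⟩| = 112 / 7 = 16.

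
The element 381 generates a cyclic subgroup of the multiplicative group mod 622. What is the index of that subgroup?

By Lagrange's theorem, ord_622(381) divides φ(622) = φ(2)·φ(311) = 1·310 = 310 = 2 · 5 · 31.
Divisors of 310: 1, 2, 5, 10, 31, 62, 155, 310.
Evaluate successive powers at the divisors of 310:
381^1 ≡ 381
381^2 ≡ 235
381^5 ≡ 331
381^10 ≡ 89
381^31 ≡ 527
381^62 ≡ 317
381^155 ≡ 1
Thus |⟨381⟩| = ord(381) = 155.
Index = |(Z/622Z)^×| / |⟨381⟩| = 310 / 155 = 2.

2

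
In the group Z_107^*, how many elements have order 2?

1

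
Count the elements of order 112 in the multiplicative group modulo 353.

0

φ(353) = 353 − 1 = 352 = 2^5 · 11.
Since (Z/353Z)^× is cyclic of order 352, the number of elements of order d is φ(d) when d | 352 and 0 otherwise.
112 does not divide 352, so no element of (Z/353Z)^× has order 112.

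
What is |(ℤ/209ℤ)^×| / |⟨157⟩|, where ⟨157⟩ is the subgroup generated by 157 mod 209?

ord(157) | φ(209) = φ(11·19) = (11−1)·(19−1) = 10·18 = 180 = 2^2 · 3^2 · 5.
Divisors of 180: 1, 2, 3, 4, 5, 6, 9, 10, 12, 15, 18, 20, 30, 36, 45, 60, 90, 180.
Evaluate successive powers at the divisors of 180:
157^1 ≡ 157
157^2 ≡ 196
157^3 ≡ 49
157^4 ≡ 169
157^5 ≡ 199
157^6 ≡ 102
157^9 ≡ 191
157^10 ≡ 100
157^12 ≡ 163
157^15 ≡ 45
157^18 ≡ 115
157^20 ≡ 177
157^30 ≡ 144
157^36 ≡ 58
157^45 ≡ 1
Thus |⟨157⟩| = ord(157) = 45.
The index is φ(209) / ord(157) = 180 / 45 = 4.

4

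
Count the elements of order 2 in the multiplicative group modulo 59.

1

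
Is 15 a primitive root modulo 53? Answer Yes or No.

φ(53) = 53 − 1 = 52 = 2^2 · 13.
Test 15^(52/q) mod 53 for each prime factor q of 52:
15^26 ≡ 1 (mod 53)  [q = 2: ≡ 1 ✗]
15^4 ≡ 10 (mod 53)  [q = 13: ≢ 1 ✓]
Since 15^26 ≡ 1, the order of 15 divides 26 < 52, so 15 is not a primitive root.

No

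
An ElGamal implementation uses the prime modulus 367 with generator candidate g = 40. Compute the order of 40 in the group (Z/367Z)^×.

ord(40) | φ(367) = 367 − 1 = 366 = 2 · 3 · 61.
Divisors of 366: 1, 2, 3, 6, 61, 122, 183, 366.
Test each divisor d:
40^1 ≡ 40
40^2 ≡ 132
40^3 ≡ 142
40^6 ≡ 346
40^61 ≡ 366
40^122 ≡ 1
So ord_367(40) = 122.

122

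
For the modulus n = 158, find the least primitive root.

φ(158) = φ(2)·φ(79) = 1·78 = 78 = 2 · 3 · 13.
Test candidates g = 2, 3, … against the prime factors q ∈ {2, 3, 13} of φ(158): g is a generator iff g^(78/q) ≢ 1 for every such q.
g = 2: gcd(2, 158) = 2 > 1, not a unit — skip.
g = 3: 3^39 ≡ 157; 3^26 ≡ 23; 3^6 ≡ 97 — none is 1, so 3 is a primitive root.
Hence the least primitive root of 158 is 3.

3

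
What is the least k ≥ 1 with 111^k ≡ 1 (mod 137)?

136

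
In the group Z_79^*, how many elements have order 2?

φ(79) = 79 − 1 = 78 = 2 · 3 · 13.
Since (Z/79Z)^× is cyclic of order 78, the number of elements of order d is φ(d) when d | 78 and 0 otherwise.
2 | 78, and φ(2) = 2 − 1 = 1.

1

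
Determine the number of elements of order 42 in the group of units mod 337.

12

φ(337) = 337 − 1 = 336 = 2^4 · 3 · 7.
In a cyclic group of order 336, there are φ(d) elements of order d for each divisor d of 336, and zero for non-divisors.
42 = 2 · 3 · 7 divides 336, and φ(42) = 12.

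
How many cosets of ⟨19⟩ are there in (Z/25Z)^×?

2

The order of 19 must divide φ(25) = φ(5^2) = 5·(5−1) = 20 = 2^2 · 5.
Divisors of 20: 1, 2, 4, 5, 10, 20.
Test each divisor d:
19^1 ≡ 19 (mod 25)
19^2 ≡ 11 (mod 25)
19^4 ≡ 21 (mod 25)
19^5 ≡ 24 (mod 25)
19^10 ≡ 1 (mod 25) ✓
So ord_25(19) = 10, hence |⟨19⟩| = 10.
[(Z/25Z)^× : ⟨19⟩] = 20/10 = 2.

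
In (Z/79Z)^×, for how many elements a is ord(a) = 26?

φ(79) = 79 − 1 = 78 = 2 · 3 · 13.
(Z/79Z)^× is cyclic (|G| = 78); a cyclic group of order m has exactly φ(d) elements of each order d | m, and none otherwise.
26 = 2 · 13 divides 78, and φ(26) = 12.

12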